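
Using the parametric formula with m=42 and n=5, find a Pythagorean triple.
(1739, 420, 1789)

Euclid's formula: a = m² - n², b = 2mn, c = m² + n²
m = 42, n = 5
a = 42² - 5² = 1764 - 25 = 1739
b = 2 × 42 × 5 = 420
c = 42² + 5² = 1764 + 25 = 1789
Verification: 1739² + 420² = 3024121 + 176400 = 3200521 = 1789² ✓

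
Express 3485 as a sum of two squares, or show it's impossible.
2² + 59² (a=2, b=59)

Factorization: 3485 = 5 × 17 × 41
By Fermat: n is sum of two squares iff every prime p ≡ 3 (mod 4) appears to even power.
All primes ≡ 3 (mod 4) appear to even power.
Search a = 0, 1, 2, … for 3485 - a² a perfect square: first hit at a = 2: 3485 - 4 = 3481 = 59².
3485 = 2² + 59² = 4 + 3481 ✓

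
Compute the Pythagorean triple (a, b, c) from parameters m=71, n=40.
(3441, 5680, 6641)

Euclid's formula: a = m² - n², b = 2mn, c = m² + n²
m = 71, n = 40
a = 71² - 40² = 5041 - 1600 = 3441
b = 2 × 71 × 40 = 5680
c = 71² + 40² = 5041 + 1600 = 6641
Verification: 3441² + 5680² = 11840481 + 32262400 = 44102881 = 6641² ✓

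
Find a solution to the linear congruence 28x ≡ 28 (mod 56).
x ≡ 1 (mod 2)

gcd(28, 56) = 28, which divides 28, so solutions exist.
Divide through by 28: x ≡ 1 (mod 2).
The coefficient of x is now 1, so x ≡ 1 (mod 2).
Check: 28 × 1 = 28 ≡ 28 (mod 56).
x ≡ 1 (mod 2), giving 28 solutions mod 56.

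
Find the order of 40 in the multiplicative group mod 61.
12

61 is prime, so ord(40) divides φ(61) = 60.
Divisors of 60: 1, 2, 3, 4, 5, 6, 10, 12, 15, 20, 30, 60.
Repeated squaring: 40^1 ≡ 40, 40^2 ≡ 14, 40^4 ≡ 13, 40^8 ≡ 47, 40^16 ≡ 13, 40^32 ≡ 47 (mod 61).
Test 40^d mod 61 for each divisor d in increasing order:
40^1 ≡ 40
40^2 ≡ 14
40^3 = 40^2·40^1 ≡ 11
40^4 ≡ 13
40^5 = 40^4·40^1 ≡ 32
40^6 = 40^4·40^2 ≡ 60
40^10 = 40^8·40^2 ≡ 48
40^12 = 40^8·40^4 ≡ 1  ← first divisor giving 1
The order is 12.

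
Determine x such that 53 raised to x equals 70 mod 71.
35

Baby-step giant-step with step n = ⌈√71⌉ = 9.
Baby steps 53^j mod 71 (j:value) for j=0..8: 0:1, 1:53, 2:40, 3:61, 4:38, 5:26, 6:29, 7:46, 8:24.
Giant-step multiplier: 53^(-9) ≡ 53^(70-9) = 53^61 ≡ 59 (mod 71).
Giant steps γ_i = 70·59^i mod 71: γ_0=70, γ_1=12, γ_2=69, γ_3=24 (in table at j=8).
x = i·n + j = 3·9 + 8 = 35.
Check: 53^35 ≡ 70 (mod 71).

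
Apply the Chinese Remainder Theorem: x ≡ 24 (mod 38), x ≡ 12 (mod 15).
252

Using Chinese Remainder Theorem:
M = 38 × 15 = 570
M1 = 15, M2 = 38
y1 = 15^(-1) mod 38 = 33
y2 = 38^(-1) mod 15 = 2
x = (24×15×33 + 12×38×2) mod 570 = 252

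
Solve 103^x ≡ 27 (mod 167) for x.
24

Baby-step giant-step with step n = ⌈√167⌉ = 13.
Baby steps 103^j mod 167 (j:value) for j=0..12: 0:1, 1:103, 2:88, 3:46, 4:62, 5:40, 6:112, 7:13, 8:3, 9:142, 10:97, 11:138, 12:19.
Giant-step multiplier: 103^(-13) ≡ 103^(166-13) = 103^153 ≡ 135 (mod 167).
Giant steps γ_i = 27·135^i mod 167: γ_0=27, γ_1=138 (in table at j=11).
x = i·n + j = 1·13 + 11 = 24.
Check: 103^24 ≡ 27 (mod 167).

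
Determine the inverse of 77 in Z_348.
113

gcd(77, 348) = 1, so the inverse exists.
Extended Euclidean algorithm on (348, 77):
348 = 4 × 77 + 40  ⟹  40 = (1)·348 + (-4)·77
77 = 1 × 40 + 37  ⟹  37 = (-1)·348 + (5)·77
40 = 1 × 37 + 3  ⟹  3 = (2)·348 + (-9)·77
37 = 12 × 3 + 1  ⟹  1 = (-25)·348 + (113)·77
So (113)·77 ≡ 1 (mod 348), i.e. 77^(-1) ≡ 113 (mod 348).
Check: 77 × 113 = 8701 ≡ 1 (mod 348)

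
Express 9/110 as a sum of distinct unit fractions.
1/13 + 1/205 + 1/58630

Greedy algorithm:
9/110: ceiling(110/9) = 13, use 1/13
7/1430: ceiling(1430/7) = 205, use 1/205
1/58630: ceiling(58630/1) = 58630, use 1/58630
Result: 9/110 = 1/13 + 1/205 + 1/58630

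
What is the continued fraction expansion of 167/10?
[16; 1, 2, 3]

Euclidean algorithm steps:
167 = 16 × 10 + 7
10 = 1 × 7 + 3
7 = 2 × 3 + 1
3 = 3 × 1 + 0
Continued fraction: [16; 1, 2, 3]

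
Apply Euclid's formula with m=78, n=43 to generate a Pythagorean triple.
(4235, 6708, 7933)

Euclid's formula: a = m² - n², b = 2mn, c = m² + n²
m = 78, n = 43
a = 78² - 43² = 6084 - 1849 = 4235
b = 2 × 78 × 43 = 6708
c = 78² + 43² = 6084 + 1849 = 7933
Verification: 4235² + 6708² = 17935225 + 44997264 = 62932489 = 7933² ✓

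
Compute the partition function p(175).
435157697830

p(n) counts ways to write n as a sum of positive integers (order ignored).
Euler's pentagonal recurrence: p(k) = p(k-1) + p(k-2) - p(k-5) - p(k-7) + p(k-12) + p(k-15) - ... (offsets j(3j∓1)/2, signs ++--, p(0)=1, p(<0)=0).
DP table for k = 0..174: p(0)=1, p(1)=1, p(2)=2, p(3)=3, p(4)=5, p(5)=7, p(6)=11, p(7)=15, p(8)=22, p(9)=30, p(10)=42, p(11)=56, p(12)=77, p(13)=101, p(14)=135, p(15)=176, p(16)=231, p(17)=297, p(18)=385, p(19)=490, p(20)=627, p(21)=792, p(22)=1002, p(23)=1255, p(24)=1575, p(25)=1958, p(26)=2436, p(27)=3010, p(28)=3718, p(29)=4565, p(30)=5604, p(31)=6842, p(32)=8349, p(33)=10143, p(34)=12310, p(35)=14883, p(36)=17977, p(37)=21637, p(38)=26015, p(39)=31185, p(40)=37338, p(41)=44583, p(42)=53174, p(43)=63261, p(44)=75175, p(45)=89134, p(46)=105558, p(47)=124754, p(48)=147273, p(49)=173525, p(50)=204226, p(51)=239943, p(52)=281589, p(53)=329931, p(54)=386155, p(55)=451276, p(56)=526823, p(57)=614154, p(58)=715220, p(59)=831820, p(60)=966467, p(61)=1121505, p(62)=1300156, p(63)=1505499, p(64)=1741630, p(65)=2012558, p(66)=2323520, p(67)=2679689, p(68)=3087735, p(69)=3554345, p(70)=4087968, p(71)=4697205, p(72)=5392783, p(73)=6185689, p(74)=7089500, p(75)=8118264, p(76)=9289091, p(77)=10619863, p(78)=12132164, p(79)=13848650, p(80)=15796476, p(81)=18004327, p(82)=20506255, p(83)=23338469, p(84)=26543660, p(85)=30167357, p(86)=34262962, p(87)=38887673, p(88)=44108109, p(89)=49995925, p(90)=56634173, p(91)=64112359, p(92)=72533807, p(93)=82010177, p(94)=92669720, p(95)=104651419, p(96)=118114304, p(97)=133230930, p(98)=150198136, p(99)=169229875, p(100)=190569292, p(101)=214481126, p(102)=241265379, p(103)=271248950, p(104)=304801365, p(105)=342325709, p(106)=384276336, p(107)=431149389, p(108)=483502844, p(109)=541946240, p(110)=607163746, p(111)=679903203, p(112)=761002156, p(113)=851376628, p(114)=952050665, p(115)=1064144451, p(116)=1188908248, p(117)=1327710076, p(118)=1482074143, p(119)=1653668665, p(120)=1844349560, p(121)=2056148051, p(122)=2291320912, p(123)=2552338241, p(124)=2841940500, p(125)=3163127352, p(126)=3519222692, p(127)=3913864295, p(128)=4351078600, p(129)=4835271870, p(130)=5371315400, p(131)=5964539504, p(132)=6620830889, p(133)=7346629512, p(134)=8149040695, p(135)=9035836076, p(136)=10015581680, p(137)=11097645016, p(138)=12292341831, p(139)=13610949895, p(140)=15065878135, p(141)=16670689208, p(142)=18440293320, p(143)=20390982757, p(144)=22540654445, p(145)=24908858009, p(146)=27517052599, p(147)=30388671978, p(148)=33549419497, p(149)=37027355200, p(150)=40853235313, p(151)=45060624582, p(152)=49686288421, p(153)=54770336324, p(154)=60356673280, p(155)=66493182097, p(156)=73232243759, p(157)=80630964769, p(158)=88751778802, p(159)=97662728555, p(160)=107438159466, p(161)=118159068427, p(162)=129913904637, p(163)=142798995930, p(164)=156919475295, p(165)=172389800255, p(166)=189334822579, p(167)=207890420102, p(168)=228204732751, p(169)=250438925115, p(170)=274768617130, p(171)=301384802048, p(172)=330495499613, p(173)=362326859895, p(174)=397125074750.
Final step: p(175) = p(174) + p(173) - p(170) - p(168) + p(163) + p(160) - p(153) - p(149) + p(140) + p(135) - p(124) - p(118) + p(105) + p(98) - p(83) - p(75) + p(58) + p(49) - p(30) - p(20)
= 397125074750 + 362326859895 - 274768617130 - 228204732751 + 142798995930 + 107438159466 - 54770336324 - 37027355200 + 15065878135 + 9035836076 - 2841940500 - 1482074143 + 342325709 + 150198136 - 23338469 - 8118264 + 715220 + 173525 - 5604 - 627
= 435157697830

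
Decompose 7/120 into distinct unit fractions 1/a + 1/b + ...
1/18 + 1/360

Greedy algorithm:
7/120: ceiling(120/7) = 18, use 1/18
1/360: ceiling(360/1) = 360, use 1/360
Result: 7/120 = 1/18 + 1/360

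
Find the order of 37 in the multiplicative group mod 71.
7

71 is prime, so ord(37) divides φ(71) = 70.
Divisors of 70: 1, 2, 5, 7, 10, 14, 35, 70.
Repeated squaring: 37^1 ≡ 37, 37^2 ≡ 20, 37^4 ≡ 45, 37^8 ≡ 37, 37^16 ≡ 20, 37^32 ≡ 45, 37^64 ≡ 37 (mod 71).
Test 37^d mod 71 for each divisor d in increasing order:
37^1 ≡ 37
37^2 ≡ 20
37^5 = 37^4·37^1 ≡ 32
37^7 = 37^4·37^2·37^1 ≡ 1  ← first divisor giving 1
The order is 7.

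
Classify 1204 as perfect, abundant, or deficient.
abundant

Proper divisors of 1204: sum = 1 + 2 + 4 + 7 + 14 + 28 + 43 + 86 + 172 + 301 + 602 = 1260
Since 1260 > 1204, 1204 is abundant.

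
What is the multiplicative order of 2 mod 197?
196

197 is prime, so ord(2) divides φ(197) = 196.
Divisors of 196: 1, 2, 4, 7, 14, 28, 49, 98, 196.
Repeated squaring: 2^1 ≡ 2, 2^2 ≡ 4, 2^4 ≡ 16, 2^8 ≡ 59, 2^16 ≡ 132, 2^32 ≡ 88, 2^64 ≡ 61, 2^128 ≡ 175 (mod 197).
Test 2^d mod 197 for each divisor d in increasing order:
2^1 ≡ 2
2^2 ≡ 4
2^4 ≡ 16
2^7 = 2^4·2^2·2^1 ≡ 128
2^14 = 2^8·2^4·2^2 ≡ 33
2^28 = 2^16·2^8·2^4 ≡ 104
2^49 = 2^32·2^16·2^1 ≡ 183
2^98 = 2^64·2^32·2^2 ≡ 196
2^196 = 2^128·2^64·2^4 ≡ 1  ← first divisor giving 1
The order is 196.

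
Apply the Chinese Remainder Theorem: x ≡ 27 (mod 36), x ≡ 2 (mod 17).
495

Using Chinese Remainder Theorem:
M = 36 × 17 = 612
M1 = 17, M2 = 36
y1 = 17^(-1) mod 36 = 17
y2 = 36^(-1) mod 17 = 9
x = (27×17×17 + 2×36×9) mod 612 = 495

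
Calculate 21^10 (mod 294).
147

Repeated squaring. Binary of 10 = 1010.
21^1 ≡ 21 (mod 294); 21^2 ≡ 147 (mod 294); 21^4 ≡ 147 (mod 294); 21^8 ≡ 147 (mod 294)
21^10 = 21^2 × 21^8 ≡ 147 (mod 294)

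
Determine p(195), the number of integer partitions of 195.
2580840212973

p(n) counts ways to write n as a sum of positive integers (order ignored).
Euler's pentagonal recurrence: p(k) = p(k-1) + p(k-2) - p(k-5) - p(k-7) + p(k-12) + p(k-15) - ... (offsets j(3j∓1)/2, signs ++--, p(0)=1, p(<0)=0).
DP table for k = 0..194: p(0)=1, p(1)=1, p(2)=2, p(3)=3, p(4)=5, p(5)=7, p(6)=11, p(7)=15, p(8)=22, p(9)=30, p(10)=42, p(11)=56, p(12)=77, p(13)=101, p(14)=135, p(15)=176, p(16)=231, p(17)=297, p(18)=385, p(19)=490, p(20)=627, p(21)=792, p(22)=1002, p(23)=1255, p(24)=1575, p(25)=1958, p(26)=2436, p(27)=3010, p(28)=3718, p(29)=4565, p(30)=5604, p(31)=6842, p(32)=8349, p(33)=10143, p(34)=12310, p(35)=14883, p(36)=17977, p(37)=21637, p(38)=26015, p(39)=31185, p(40)=37338, p(41)=44583, p(42)=53174, p(43)=63261, p(44)=75175, p(45)=89134, p(46)=105558, p(47)=124754, p(48)=147273, p(49)=173525, p(50)=204226, p(51)=239943, p(52)=281589, p(53)=329931, p(54)=386155, p(55)=451276, p(56)=526823, p(57)=614154, p(58)=715220, p(59)=831820, p(60)=966467, p(61)=1121505, p(62)=1300156, p(63)=1505499, p(64)=1741630, p(65)=2012558, p(66)=2323520, p(67)=2679689, p(68)=3087735, p(69)=3554345, p(70)=4087968, p(71)=4697205, p(72)=5392783, p(73)=6185689, p(74)=7089500, p(75)=8118264, p(76)=9289091, p(77)=10619863, p(78)=12132164, p(79)=13848650, p(80)=15796476, p(81)=18004327, p(82)=20506255, p(83)=23338469, p(84)=26543660, p(85)=30167357, p(86)=34262962, p(87)=38887673, p(88)=44108109, p(89)=49995925, p(90)=56634173, p(91)=64112359, p(92)=72533807, p(93)=82010177, p(94)=92669720, p(95)=104651419, p(96)=118114304, p(97)=133230930, p(98)=150198136, p(99)=169229875, p(100)=190569292, p(101)=214481126, p(102)=241265379, p(103)=271248950, p(104)=304801365, p(105)=342325709, p(106)=384276336, p(107)=431149389, p(108)=483502844, p(109)=541946240, p(110)=607163746, p(111)=679903203, p(112)=761002156, p(113)=851376628, p(114)=952050665, p(115)=1064144451, p(116)=1188908248, p(117)=1327710076, p(118)=1482074143, p(119)=1653668665, p(120)=1844349560, p(121)=2056148051, p(122)=2291320912, p(123)=2552338241, p(124)=2841940500, p(125)=3163127352, p(126)=3519222692, p(127)=3913864295, p(128)=4351078600, p(129)=4835271870, p(130)=5371315400, p(131)=5964539504, p(132)=6620830889, p(133)=7346629512, p(134)=8149040695, p(135)=9035836076, p(136)=10015581680, p(137)=11097645016, p(138)=12292341831, p(139)=13610949895, p(140)=15065878135, p(141)=16670689208, p(142)=18440293320, p(143)=20390982757, p(144)=22540654445, p(145)=24908858009, p(146)=27517052599, p(147)=30388671978, p(148)=33549419497, p(149)=37027355200, p(150)=40853235313, p(151)=45060624582, p(152)=49686288421, p(153)=54770336324, p(154)=60356673280, p(155)=66493182097, p(156)=73232243759, p(157)=80630964769, p(158)=88751778802, p(159)=97662728555, p(160)=107438159466, p(161)=118159068427, p(162)=129913904637, p(163)=142798995930, p(164)=156919475295, p(165)=172389800255, p(166)=189334822579, p(167)=207890420102, p(168)=228204732751, p(169)=250438925115, p(170)=274768617130, p(171)=301384802048, p(172)=330495499613, p(173)=362326859895, p(174)=397125074750, p(175)=435157697830, p(176)=476715857290, p(177)=522115831195, p(178)=571701605655, p(179)=625846753120, p(180)=684957390936, p(181)=749474411781, p(182)=819876908323, p(183)=896684817527, p(184)=980462880430, p(185)=1071823774337, p(186)=1171432692373, p(187)=1280011042268, p(188)=1398341745571, p(189)=1527273599625, p(190)=1667727404093, p(191)=1820701100652, p(192)=1987276856363, p(193)=2168627105469, p(194)=2366022741845.
Final step: p(195) = p(194) + p(193) - p(190) - p(188) + p(183) + p(180) - p(173) - p(169) + p(160) + p(155) - p(144) - p(138) + p(125) + p(118) - p(103) - p(95) + p(78) + p(69) - p(50) - p(40) + p(19) + p(8)
= 2366022741845 + 2168627105469 - 1667727404093 - 1398341745571 + 896684817527 + 684957390936 - 362326859895 - 250438925115 + 107438159466 + 66493182097 - 22540654445 - 12292341831 + 3163127352 + 1482074143 - 271248950 - 104651419 + 12132164 + 3554345 - 204226 - 37338 + 490 + 22
= 2580840212973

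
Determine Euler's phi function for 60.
16

60 = 2^2 × 3 × 5
φ(n) = n × ∏(1 - 1/p) for each prime p dividing n
φ(60) = 60 × (1 - 1/2) × (1 - 1/3) × (1 - 1/5) = 16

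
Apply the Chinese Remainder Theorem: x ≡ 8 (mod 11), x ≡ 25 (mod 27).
52

Using Chinese Remainder Theorem:
M = 11 × 27 = 297
M1 = 27, M2 = 11
y1 = 27^(-1) mod 11 = 9
y2 = 11^(-1) mod 27 = 5
x = (8×27×9 + 25×11×5) mod 297 = 52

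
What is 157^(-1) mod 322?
201

gcd(157, 322) = 1, so the inverse exists.
Extended Euclidean algorithm on (322, 157):
322 = 2 × 157 + 8  ⟹  8 = (1)·322 + (-2)·157
157 = 19 × 8 + 5  ⟹  5 = (-19)·322 + (39)·157
8 = 1 × 5 + 3  ⟹  3 = (20)·322 + (-41)·157
5 = 1 × 3 + 2  ⟹  2 = (-39)·322 + (80)·157
3 = 1 × 2 + 1  ⟹  1 = (59)·322 + (-121)·157
So (-121)·157 ≡ 1 (mod 322), i.e. 157^(-1) ≡ -121 ≡ 201 (mod 322).
Check: 157 × 201 = 31557 ≡ 1 (mod 322)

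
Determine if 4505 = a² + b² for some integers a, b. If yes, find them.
4² + 67² (a=4, b=67)

Factorization: 4505 = 5 × 17 × 53
By Fermat: n is sum of two squares iff every prime p ≡ 3 (mod 4) appears to even power.
All primes ≡ 3 (mod 4) appear to even power.
Search a = 0, 1, 2, … for 4505 - a² a perfect square: first hit at a = 4: 4505 - 16 = 4489 = 67².
4505 = 4² + 67² = 16 + 4489 ✓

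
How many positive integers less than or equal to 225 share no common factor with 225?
120

225 = 3^2 × 5^2
φ(n) = n × ∏(1 - 1/p) for each prime p dividing n
φ(225) = 225 × (1 - 1/3) × (1 - 1/5) = 120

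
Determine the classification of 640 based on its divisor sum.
abundant

Proper divisors of 640: sum = 1 + 2 + 4 + 5 + 8 + 10 + 16 + 20 + 32 + 40 + 64 + 80 + 128 + 160 + 320 = 890
Since 890 > 640, 640 is abundant.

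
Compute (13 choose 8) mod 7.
6

Using Lucas' theorem:
Write n=13 and k=8 in base 7:
n in base 7: [1, 6]
k in base 7: [1, 1]
C(13,8) mod 7 = ∏ C(n_i, k_i) mod 7
Digit binomials (mod 7): C(1,1) = 1; C(6,1) = 6
Product: 1 × 6 = 6 ≡ 6 (mod 7)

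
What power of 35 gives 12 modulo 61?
28

Baby-step giant-step with step n = ⌈√61⌉ = 8.
Baby steps 35^j mod 61 (j:value) for j=0..7: 0:1, 1:35, 2:5, 3:53, 4:25, 5:21, 6:3, 7:44.
Giant-step multiplier: 35^(-8) ≡ 35^(60-8) = 35^52 ≡ 57 (mod 61).
Giant steps γ_i = 12·57^i mod 61: γ_0=12, γ_1=13, γ_2=9, γ_3=25 (in table at j=4).
x = i·n + j = 3·8 + 4 = 28.
Check: 35^28 ≡ 12 (mod 61).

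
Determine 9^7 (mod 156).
9

Repeated squaring. Binary of 7 = 111.
9^1 ≡ 9 (mod 156); 9^2 ≡ 81 (mod 156); 9^4 ≡ 9 (mod 156)
9^7 = 9^1 × 9^2 × 9^4 ≡ 9 (mod 156)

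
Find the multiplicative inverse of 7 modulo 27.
4

gcd(7, 27) = 1, so the inverse exists.
Extended Euclidean algorithm on (27, 7):
27 = 3 × 7 + 6  ⟹  6 = (1)·27 + (-3)·7
7 = 1 × 6 + 1  ⟹  1 = (-1)·27 + (4)·7
So (4)·7 ≡ 1 (mod 27), i.e. 7^(-1) ≡ 4 (mod 27).
Check: 7 × 4 = 28 ≡ 1 (mod 27)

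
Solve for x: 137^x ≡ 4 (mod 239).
142

Baby-step giant-step with step n = ⌈√239⌉ = 16.
Baby steps 137^j mod 239 (j:value) for j=0..15: 0:1, 1:137, 2:127, 3:191, 4:116, 5:118, 6:153, 7:168, 8:72, 9:65, 10:62, 11:129, 12:226, 13:131, 14:22, 15:146.
Giant-step multiplier: 137^(-16) ≡ 137^(238-16) = 137^222 ≡ 197 (mod 239).
Giant steps γ_i = 4·197^i mod 239: γ_0=4, γ_1=71, γ_2=125, γ_3=8, γ_4=142, γ_5=11, γ_6=16, γ_7=45, γ_8=22 (in table at j=14).
x = i·n + j = 8·16 + 14 = 142.
Check: 137^142 ≡ 4 (mod 239).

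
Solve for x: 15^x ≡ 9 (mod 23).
20

Baby-step giant-step with step n = ⌈√23⌉ = 5.
Baby steps 15^j mod 23 (j:value) for j=0..4: 0:1, 1:15, 2:18, 3:17, 4:2.
Giant-step multiplier: 15^(-5) ≡ 15^(22-5) = 15^17 ≡ 10 (mod 23).
Giant steps γ_i = 9·10^i mod 23: γ_0=9, γ_1=21, γ_2=3, γ_3=7, γ_4=1 (in table at j=0).
x = i·n + j = 4·5 + 0 = 20.
Check: 15^20 ≡ 9 (mod 23).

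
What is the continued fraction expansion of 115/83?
[1; 2, 1, 1, 2, 6]

Euclidean algorithm steps:
115 = 1 × 83 + 32
83 = 2 × 32 + 19
32 = 1 × 19 + 13
19 = 1 × 13 + 6
13 = 2 × 6 + 1
6 = 6 × 1 + 0
Continued fraction: [1; 2, 1, 1, 2, 6]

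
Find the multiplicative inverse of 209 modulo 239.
231

gcd(209, 239) = 1, so the inverse exists.
Extended Euclidean algorithm on (239, 209):
239 = 1 × 209 + 30  ⟹  30 = (1)·239 + (-1)·209
209 = 6 × 30 + 29  ⟹  29 = (-6)·239 + (7)·209
30 = 1 × 29 + 1  ⟹  1 = (7)·239 + (-8)·209
So (-8)·209 ≡ 1 (mod 239), i.e. 209^(-1) ≡ -8 ≡ 231 (mod 239).
Check: 209 × 231 = 48279 ≡ 1 (mod 239)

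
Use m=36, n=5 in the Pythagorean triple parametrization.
(1271, 360, 1321)

Euclid's formula: a = m² - n², b = 2mn, c = m² + n²
m = 36, n = 5
a = 36² - 5² = 1296 - 25 = 1271
b = 2 × 36 × 5 = 360
c = 36² + 5² = 1296 + 25 = 1321
Verification: 1271² + 360² = 1615441 + 129600 = 1745041 = 1321² ✓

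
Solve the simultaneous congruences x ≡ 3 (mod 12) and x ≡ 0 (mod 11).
99

Using Chinese Remainder Theorem:
M = 12 × 11 = 132
M1 = 11, M2 = 12
y1 = 11^(-1) mod 12 = 11
y2 = 12^(-1) mod 11 = 1
x = (3×11×11 + 0×12×1) mod 132 = 99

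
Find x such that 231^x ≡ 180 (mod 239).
174

Baby-step giant-step with step n = ⌈√239⌉ = 16.
Baby steps 231^j mod 239 (j:value) for j=0..15: 0:1, 1:231, 2:64, 3:205, 4:33, 5:214, 6:200, 7:73, 8:133, 9:131, 10:147, 11:19, 12:87, 13:21, 14:71, 15:149.
Giant-step multiplier: 231^(-16) ≡ 231^(238-16) = 231^222 ≡ 80 (mod 239).
Giant steps γ_i = 180·80^i mod 239: γ_0=180, γ_1=60, γ_2=20, γ_3=166, γ_4=135, γ_5=45, γ_6=15, γ_7=5, γ_8=161, γ_9=213, γ_10=71 (in table at j=14).
x = i·n + j = 10·16 + 14 = 174.
Check: 231^174 ≡ 180 (mod 239).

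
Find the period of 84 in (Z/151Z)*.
25

151 is prime, so ord(84) divides φ(151) = 150.
Divisors of 150: 1, 2, 3, 5, 6, 10, 15, 25, 30, 50, 75, 150.
Repeated squaring: 84^1 ≡ 84, 84^2 ≡ 110, 84^4 ≡ 20, 84^8 ≡ 98, 84^16 ≡ 91, 84^32 ≡ 127, 84^64 ≡ 123, 84^128 ≡ 29 (mod 151).
Test 84^d mod 151 for each divisor d in increasing order:
84^1 ≡ 84
84^2 ≡ 110
84^3 = 84^2·84^1 ≡ 29
84^5 = 84^4·84^1 ≡ 19
84^6 = 84^4·84^2 ≡ 86
84^10 = 84^8·84^2 ≡ 59
84^15 = 84^8·84^4·84^2·84^1 ≡ 64
84^25 = 84^16·84^8·84^1 ≡ 1  ← first divisor giving 1
The order is 25.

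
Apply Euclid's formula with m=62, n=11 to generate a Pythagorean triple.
(3723, 1364, 3965)

Euclid's formula: a = m² - n², b = 2mn, c = m² + n²
m = 62, n = 11
a = 62² - 11² = 3844 - 121 = 3723
b = 2 × 62 × 11 = 1364
c = 62² + 11² = 3844 + 121 = 3965
Verification: 3723² + 1364² = 13860729 + 1860496 = 15721225 = 3965² ✓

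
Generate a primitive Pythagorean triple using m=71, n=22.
(4557, 3124, 5525)

Euclid's formula: a = m² - n², b = 2mn, c = m² + n²
m = 71, n = 22
a = 71² - 22² = 5041 - 484 = 4557
b = 2 × 71 × 22 = 3124
c = 71² + 22² = 5041 + 484 = 5525
Verification: 4557² + 3124² = 20766249 + 9759376 = 30525625 = 5525² ✓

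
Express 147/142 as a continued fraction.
[1; 28, 2, 2]

Euclidean algorithm steps:
147 = 1 × 142 + 5
142 = 28 × 5 + 2
5 = 2 × 2 + 1
2 = 2 × 1 + 0
Continued fraction: [1; 28, 2, 2]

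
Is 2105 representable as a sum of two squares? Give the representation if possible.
13² + 44² (a=13, b=44)

Factorization: 2105 = 5 × 421
By Fermat: n is sum of two squares iff every prime p ≡ 3 (mod 4) appears to even power.
All primes ≡ 3 (mod 4) appear to even power.
Search a = 0, 1, 2, … for 2105 - a² a perfect square: first hit at a = 13: 2105 - 169 = 1936 = 44².
2105 = 13² + 44² = 169 + 1936 ✓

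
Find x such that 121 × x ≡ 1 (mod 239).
160

gcd(121, 239) = 1, so the inverse exists.
Extended Euclidean algorithm on (239, 121):
239 = 1 × 121 + 118  ⟹  118 = (1)·239 + (-1)·121
121 = 1 × 118 + 3  ⟹  3 = (-1)·239 + (2)·121
118 = 39 × 3 + 1  ⟹  1 = (40)·239 + (-79)·121
So (-79)·121 ≡ 1 (mod 239), i.e. 121^(-1) ≡ -79 ≡ 160 (mod 239).
Check: 121 × 160 = 19360 ≡ 1 (mod 239)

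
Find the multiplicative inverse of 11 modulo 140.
51

gcd(11, 140) = 1, so the inverse exists.
Extended Euclidean algorithm on (140, 11):
140 = 12 × 11 + 8  ⟹  8 = (1)·140 + (-12)·11
11 = 1 × 8 + 3  ⟹  3 = (-1)·140 + (13)·11
8 = 2 × 3 + 2  ⟹  2 = (3)·140 + (-38)·11
3 = 1 × 2 + 1  ⟹  1 = (-4)·140 + (51)·11
So (51)·11 ≡ 1 (mod 140), i.e. 11^(-1) ≡ 51 (mod 140).
Check: 11 × 51 = 561 ≡ 1 (mod 140)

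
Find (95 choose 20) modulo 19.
0

Using Lucas' theorem:
Write n=95 and k=20 in base 19:
n in base 19: [5, 0]
k in base 19: [1, 1]
C(95,20) mod 19 = ∏ C(n_i, k_i) mod 19
Digit binomials (mod 19): C(5,1) = 5; C(0,1) = 0 (k_i > n_i)
Product: 5 × 0 = 0 ≡ 0 (mod 19)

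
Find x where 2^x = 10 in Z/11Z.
5

Baby-step giant-step with step n = ⌈√11⌉ = 4.
Baby steps 2^j mod 11 (j:value) for j=0..3: 0:1, 1:2, 2:4, 3:8.
Giant-step multiplier: 2^(-4) ≡ 2^(10-4) = 2^6 ≡ 9 (mod 11).
Giant steps γ_i = 10·9^i mod 11: γ_0=10, γ_1=2 (in table at j=1).
x = i·n + j = 1·4 + 1 = 5.
Check: 2^5 ≡ 10 (mod 11).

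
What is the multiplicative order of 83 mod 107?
53

107 is prime, so ord(83) divides φ(107) = 106.
Divisors of 106: 1, 2, 53, 106.
Repeated squaring: 83^1 ≡ 83, 83^2 ≡ 41, 83^4 ≡ 76, 83^8 ≡ 105, 83^16 ≡ 4, 83^32 ≡ 16, 83^64 ≡ 42 (mod 107).
Test 83^d mod 107 for each divisor d in increasing order:
83^1 ≡ 83
83^2 ≡ 41
83^53 = 83^32·83^16·83^4·83^1 ≡ 1  ← first divisor giving 1
The order is 53.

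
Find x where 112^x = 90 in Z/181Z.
71

Baby-step giant-step with step n = ⌈√181⌉ = 14.
Baby steps 112^j mod 181 (j:value) for j=0..13: 0:1, 1:112, 2:55, 3:6, 4:129, 5:149, 6:36, 7:50, 8:170, 9:35, 10:119, 11:115, 12:29, 13:171.
Giant-step multiplier: 112^(-14) ≡ 112^(180-14) = 112^166 ≡ 165 (mod 181).
Giant steps γ_i = 90·165^i mod 181: γ_0=90, γ_1=8, γ_2=53, γ_3=57, γ_4=174, γ_5=112 (in table at j=1).
x = i·n + j = 5·14 + 1 = 71.
Check: 112^71 ≡ 90 (mod 181).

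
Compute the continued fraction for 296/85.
[3; 2, 13, 1, 2]

Euclidean algorithm steps:
296 = 3 × 85 + 41
85 = 2 × 41 + 3
41 = 13 × 3 + 2
3 = 1 × 2 + 1
2 = 2 × 1 + 0
Continued fraction: [3; 2, 13, 1, 2]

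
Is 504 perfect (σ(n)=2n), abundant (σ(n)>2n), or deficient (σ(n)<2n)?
abundant

Proper divisors of 504: sum = 1 + 2 + 3 + 4 + 6 + 7 + 8 + 9 + ... + 84 + 126 + 168 + 252 (23 divisors) = 1056
Since 1056 > 504, 504 is abundant.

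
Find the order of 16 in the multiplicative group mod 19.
9

19 is prime, so ord(16) divides φ(19) = 18.
Divisors of 18: 1, 2, 3, 6, 9, 18.
Repeated squaring: 16^1 ≡ 16, 16^2 ≡ 9, 16^4 ≡ 5, 16^8 ≡ 6, 16^16 ≡ 17 (mod 19).
Test 16^d mod 19 for each divisor d in increasing order:
16^1 ≡ 16
16^2 ≡ 9
16^3 = 16^2·16^1 ≡ 11
16^6 = 16^4·16^2 ≡ 7
16^9 = 16^8·16^1 ≡ 1  ← first divisor giving 1
The order is 9.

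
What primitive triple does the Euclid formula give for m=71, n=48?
(2737, 6816, 7345)

Euclid's formula: a = m² - n², b = 2mn, c = m² + n²
m = 71, n = 48
a = 71² - 48² = 5041 - 2304 = 2737
b = 2 × 71 × 48 = 6816
c = 71² + 48² = 5041 + 2304 = 7345
Verification: 2737² + 6816² = 7491169 + 46457856 = 53949025 = 7345² ✓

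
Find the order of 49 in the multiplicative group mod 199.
99

199 is prime, so ord(49) divides φ(199) = 198.
Divisors of 198: 1, 2, 3, 6, 9, 11, 18, 22, 33, 66, 99, 198.
Repeated squaring: 49^1 ≡ 49, 49^2 ≡ 13, 49^4 ≡ 169, 49^8 ≡ 104, 49^16 ≡ 70, 49^32 ≡ 124, 49^64 ≡ 53, 49^128 ≡ 23 (mod 199).
Test 49^d mod 199 for each divisor d in increasing order:
49^1 ≡ 49
49^2 ≡ 13
49^3 = 49^2·49^1 ≡ 40
49^6 = 49^4·49^2 ≡ 8
49^9 = 49^8·49^1 ≡ 121
49^11 = 49^8·49^2·49^1 ≡ 180
49^18 = 49^16·49^2 ≡ 114
49^22 = 49^16·49^4·49^2 ≡ 162
49^33 = 49^32·49^1 ≡ 106
49^66 = 49^64·49^2 ≡ 92
49^99 = 49^64·49^32·49^2·49^1 ≡ 1  ← first divisor giving 1
The order is 99.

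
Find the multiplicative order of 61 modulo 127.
21

127 is prime, so ord(61) divides φ(127) = 126.
Divisors of 126: 1, 2, 3, 6, 7, 9, 14, 18, 21, 42, 63, 126.
Repeated squaring: 61^1 ≡ 61, 61^2 ≡ 38, 61^4 ≡ 47, 61^8 ≡ 50, 61^16 ≡ 87, 61^32 ≡ 76, 61^64 ≡ 61 (mod 127).
Test 61^d mod 127 for each divisor d in increasing order:
61^1 ≡ 61
61^2 ≡ 38
61^3 = 61^2·61^1 ≡ 32
61^6 = 61^4·61^2 ≡ 8
61^7 = 61^4·61^2·61^1 ≡ 107
61^9 = 61^8·61^1 ≡ 2
61^14 = 61^8·61^4·61^2 ≡ 19
61^18 = 61^16·61^2 ≡ 4
61^21 = 61^16·61^4·61^1 ≡ 1  ← first divisor giving 1
The order is 21.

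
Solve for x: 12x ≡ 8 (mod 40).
x ≡ 4 (mod 10)

gcd(12, 40) = 4, which divides 8, so solutions exist.
Divide through by 4: 3x ≡ 2 (mod 10).
Find 3^(-1) mod 10 by the extended Euclidean algorithm:
10 = 3 × 3 + 1  ⟹  1 = (1)·10 + (-3)·3
So (-3)·3 ≡ 1 (mod 10), i.e. 3^(-1) ≡ -3 ≡ 7 (mod 10).
x ≡ 7 × 2 = 14 ≡ 4 (mod 10).
Check: 12 × 4 = 48 ≡ 8 (mod 40).
x ≡ 4 (mod 10), giving 4 solutions mod 40.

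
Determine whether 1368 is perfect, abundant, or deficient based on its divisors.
abundant

Proper divisors of 1368: sum = 1 + 2 + 3 + 4 + 6 + 8 + 9 + 12 + ... + 228 + 342 + 456 + 684 (23 divisors) = 2532
Since 2532 > 1368, 1368 is abundant.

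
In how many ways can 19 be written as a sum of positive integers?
490

p(n) counts ways to write n as a sum of positive integers (order ignored).
Euler's pentagonal recurrence: p(k) = p(k-1) + p(k-2) - p(k-5) - p(k-7) + p(k-12) + p(k-15) - ... (offsets j(3j∓1)/2, signs ++--, p(0)=1, p(<0)=0).
DP table for k = 0..18: p(0)=1, p(1)=1, p(2)=2, p(3)=3, p(4)=5, p(5)=7, p(6)=11, p(7)=15, p(8)=22, p(9)=30, p(10)=42, p(11)=56, p(12)=77, p(13)=101, p(14)=135, p(15)=176, p(16)=231, p(17)=297, p(18)=385.
Final step: p(19) = p(18) + p(17) - p(14) - p(12) + p(7) + p(4)
= 385 + 297 - 135 - 77 + 15 + 5
= 490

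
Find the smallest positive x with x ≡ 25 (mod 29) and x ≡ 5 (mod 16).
373

Using Chinese Remainder Theorem:
M = 29 × 16 = 464
M1 = 16, M2 = 29
y1 = 16^(-1) mod 29 = 20
y2 = 29^(-1) mod 16 = 5
x = (25×16×20 + 5×29×5) mod 464 = 373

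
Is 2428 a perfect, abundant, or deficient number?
deficient

Proper divisors of 2428: sum = 1 + 2 + 4 + 607 + 1214 = 1828
Since 1828 < 2428, 2428 is deficient.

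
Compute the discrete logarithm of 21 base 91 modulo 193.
76

Baby-step giant-step with step n = ⌈√193⌉ = 14.
Baby steps 91^j mod 193 (j:value) for j=0..13: 0:1, 1:91, 2:175, 3:99, 4:131, 5:148, 6:151, 7:38, 8:177, 9:88, 10:95, 11:153, 12:27, 13:141.
Giant-step multiplier: 91^(-14) ≡ 91^(192-14) = 91^178 ≡ 110 (mod 193).
Giant steps γ_i = 21·110^i mod 193: γ_0=21, γ_1=187, γ_2=112, γ_3=161, γ_4=147, γ_5=151 (in table at j=6).
x = i·n + j = 5·14 + 6 = 76.
Check: 91^76 ≡ 21 (mod 193).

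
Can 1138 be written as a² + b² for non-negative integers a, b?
7² + 33² (a=7, b=33)

Factorization: 1138 = 2 × 569
By Fermat: n is sum of two squares iff every prime p ≡ 3 (mod 4) appears to even power.
All primes ≡ 3 (mod 4) appear to even power.
Search a = 0, 1, 2, … for 1138 - a² a perfect square: first hit at a = 7: 1138 - 49 = 1089 = 33².
1138 = 7² + 33² = 49 + 1089 ✓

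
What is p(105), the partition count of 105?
342325709

p(n) counts ways to write n as a sum of positive integers (order ignored).
Euler's pentagonal recurrence: p(k) = p(k-1) + p(k-2) - p(k-5) - p(k-7) + p(k-12) + p(k-15) - ... (offsets j(3j∓1)/2, signs ++--, p(0)=1, p(<0)=0).
DP table for k = 0..104: p(0)=1, p(1)=1, p(2)=2, p(3)=3, p(4)=5, p(5)=7, p(6)=11, p(7)=15, p(8)=22, p(9)=30, p(10)=42, p(11)=56, p(12)=77, p(13)=101, p(14)=135, p(15)=176, p(16)=231, p(17)=297, p(18)=385, p(19)=490, p(20)=627, p(21)=792, p(22)=1002, p(23)=1255, p(24)=1575, p(25)=1958, p(26)=2436, p(27)=3010, p(28)=3718, p(29)=4565, p(30)=5604, p(31)=6842, p(32)=8349, p(33)=10143, p(34)=12310, p(35)=14883, p(36)=17977, p(37)=21637, p(38)=26015, p(39)=31185, p(40)=37338, p(41)=44583, p(42)=53174, p(43)=63261, p(44)=75175, p(45)=89134, p(46)=105558, p(47)=124754, p(48)=147273, p(49)=173525, p(50)=204226, p(51)=239943, p(52)=281589, p(53)=329931, p(54)=386155, p(55)=451276, p(56)=526823, p(57)=614154, p(58)=715220, p(59)=831820, p(60)=966467, p(61)=1121505, p(62)=1300156, p(63)=1505499, p(64)=1741630, p(65)=2012558, p(66)=2323520, p(67)=2679689, p(68)=3087735, p(69)=3554345, p(70)=4087968, p(71)=4697205, p(72)=5392783, p(73)=6185689, p(74)=7089500, p(75)=8118264, p(76)=9289091, p(77)=10619863, p(78)=12132164, p(79)=13848650, p(80)=15796476, p(81)=18004327, p(82)=20506255, p(83)=23338469, p(84)=26543660, p(85)=30167357, p(86)=34262962, p(87)=38887673, p(88)=44108109, p(89)=49995925, p(90)=56634173, p(91)=64112359, p(92)=72533807, p(93)=82010177, p(94)=92669720, p(95)=104651419, p(96)=118114304, p(97)=133230930, p(98)=150198136, p(99)=169229875, p(100)=190569292, p(101)=214481126, p(102)=241265379, p(103)=271248950, p(104)=304801365.
Final step: p(105) = p(104) + p(103) - p(100) - p(98) + p(93) + p(90) - p(83) - p(79) + p(70) + p(65) - p(54) - p(48) + p(35) + p(28) - p(13) - p(5)
= 304801365 + 271248950 - 190569292 - 150198136 + 82010177 + 56634173 - 23338469 - 13848650 + 4087968 + 2012558 - 386155 - 147273 + 14883 + 3718 - 101 - 7
= 342325709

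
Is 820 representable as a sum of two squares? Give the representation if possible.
6² + 28² (a=6, b=28)

Factorization: 820 = 2^2 × 5 × 41
By Fermat: n is sum of two squares iff every prime p ≡ 3 (mod 4) appears to even power.
All primes ≡ 3 (mod 4) appear to even power.
Search a = 0, 1, 2, … for 820 - a² a perfect square: first hit at a = 6: 820 - 36 = 784 = 28².
820 = 6² + 28² = 36 + 784 ✓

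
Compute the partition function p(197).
3068829878530

p(n) counts ways to write n as a sum of positive integers (order ignored).
Euler's pentagonal recurrence: p(k) = p(k-1) + p(k-2) - p(k-5) - p(k-7) + p(k-12) + p(k-15) - ... (offsets j(3j∓1)/2, signs ++--, p(0)=1, p(<0)=0).
DP table for k = 0..196: p(0)=1, p(1)=1, p(2)=2, p(3)=3, p(4)=5, p(5)=7, p(6)=11, p(7)=15, p(8)=22, p(9)=30, p(10)=42, p(11)=56, p(12)=77, p(13)=101, p(14)=135, p(15)=176, p(16)=231, p(17)=297, p(18)=385, p(19)=490, p(20)=627, p(21)=792, p(22)=1002, p(23)=1255, p(24)=1575, p(25)=1958, p(26)=2436, p(27)=3010, p(28)=3718, p(29)=4565, p(30)=5604, p(31)=6842, p(32)=8349, p(33)=10143, p(34)=12310, p(35)=14883, p(36)=17977, p(37)=21637, p(38)=26015, p(39)=31185, p(40)=37338, p(41)=44583, p(42)=53174, p(43)=63261, p(44)=75175, p(45)=89134, p(46)=105558, p(47)=124754, p(48)=147273, p(49)=173525, p(50)=204226, p(51)=239943, p(52)=281589, p(53)=329931, p(54)=386155, p(55)=451276, p(56)=526823, p(57)=614154, p(58)=715220, p(59)=831820, p(60)=966467, p(61)=1121505, p(62)=1300156, p(63)=1505499, p(64)=1741630, p(65)=2012558, p(66)=2323520, p(67)=2679689, p(68)=3087735, p(69)=3554345, p(70)=4087968, p(71)=4697205, p(72)=5392783, p(73)=6185689, p(74)=7089500, p(75)=8118264, p(76)=9289091, p(77)=10619863, p(78)=12132164, p(79)=13848650, p(80)=15796476, p(81)=18004327, p(82)=20506255, p(83)=23338469, p(84)=26543660, p(85)=30167357, p(86)=34262962, p(87)=38887673, p(88)=44108109, p(89)=49995925, p(90)=56634173, p(91)=64112359, p(92)=72533807, p(93)=82010177, p(94)=92669720, p(95)=104651419, p(96)=118114304, p(97)=133230930, p(98)=150198136, p(99)=169229875, p(100)=190569292, p(101)=214481126, p(102)=241265379, p(103)=271248950, p(104)=304801365, p(105)=342325709, p(106)=384276336, p(107)=431149389, p(108)=483502844, p(109)=541946240, p(110)=607163746, p(111)=679903203, p(112)=761002156, p(113)=851376628, p(114)=952050665, p(115)=1064144451, p(116)=1188908248, p(117)=1327710076, p(118)=1482074143, p(119)=1653668665, p(120)=1844349560, p(121)=2056148051, p(122)=2291320912, p(123)=2552338241, p(124)=2841940500, p(125)=3163127352, p(126)=3519222692, p(127)=3913864295, p(128)=4351078600, p(129)=4835271870, p(130)=5371315400, p(131)=5964539504, p(132)=6620830889, p(133)=7346629512, p(134)=8149040695, p(135)=9035836076, p(136)=10015581680, p(137)=11097645016, p(138)=12292341831, p(139)=13610949895, p(140)=15065878135, p(141)=16670689208, p(142)=18440293320, p(143)=20390982757, p(144)=22540654445, p(145)=24908858009, p(146)=27517052599, p(147)=30388671978, p(148)=33549419497, p(149)=37027355200, p(150)=40853235313, p(151)=45060624582, p(152)=49686288421, p(153)=54770336324, p(154)=60356673280, p(155)=66493182097, p(156)=73232243759, p(157)=80630964769, p(158)=88751778802, p(159)=97662728555, p(160)=107438159466, p(161)=118159068427, p(162)=129913904637, p(163)=142798995930, p(164)=156919475295, p(165)=172389800255, p(166)=189334822579, p(167)=207890420102, p(168)=228204732751, p(169)=250438925115, p(170)=274768617130, p(171)=301384802048, p(172)=330495499613, p(173)=362326859895, p(174)=397125074750, p(175)=435157697830, p(176)=476715857290, p(177)=522115831195, p(178)=571701605655, p(179)=625846753120, p(180)=684957390936, p(181)=749474411781, p(182)=819876908323, p(183)=896684817527, p(184)=980462880430, p(185)=1071823774337, p(186)=1171432692373, p(187)=1280011042268, p(188)=1398341745571, p(189)=1527273599625, p(190)=1667727404093, p(191)=1820701100652, p(192)=1987276856363, p(193)=2168627105469, p(194)=2366022741845, p(195)=2580840212973, p(196)=2814570987591.
Final step: p(197) = p(196) + p(195) - p(192) - p(190) + p(185) + p(182) - p(175) - p(171) + p(162) + p(157) - p(146) - p(140) + p(127) + p(120) - p(105) - p(97) + p(80) + p(71) - p(52) - p(42) + p(21) + p(10)
= 2814570987591 + 2580840212973 - 1987276856363 - 1667727404093 + 1071823774337 + 819876908323 - 435157697830 - 301384802048 + 129913904637 + 80630964769 - 27517052599 - 15065878135 + 3913864295 + 1844349560 - 342325709 - 133230930 + 15796476 + 4697205 - 281589 - 53174 + 792 + 42
= 3068829878530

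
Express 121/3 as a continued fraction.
[40; 3]

Euclidean algorithm steps:
121 = 40 × 3 + 1
3 = 3 × 1 + 0
Continued fraction: [40; 3]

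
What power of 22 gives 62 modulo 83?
77

Baby-step giant-step with step n = ⌈√83⌉ = 10.
Baby steps 22^j mod 83 (j:value) for j=0..9: 0:1, 1:22, 2:69, 3:24, 4:30, 5:79, 6:78, 7:56, 8:70, 9:46.
Giant-step multiplier: 22^(-10) ≡ 22^(82-10) = 22^72 ≡ 26 (mod 83).
Giant steps γ_i = 62·26^i mod 83: γ_0=62, γ_1=35, γ_2=80, γ_3=5, γ_4=47, γ_5=60, γ_6=66, γ_7=56 (in table at j=7).
x = i·n + j = 7·10 + 7 = 77.
Check: 22^77 ≡ 62 (mod 83).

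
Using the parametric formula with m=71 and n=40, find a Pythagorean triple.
(3441, 5680, 6641)

Euclid's formula: a = m² - n², b = 2mn, c = m² + n²
m = 71, n = 40
a = 71² - 40² = 5041 - 1600 = 3441
b = 2 × 71 × 40 = 5680
c = 71² + 40² = 5041 + 1600 = 6641
Verification: 3441² + 5680² = 11840481 + 32262400 = 44102881 = 6641² ✓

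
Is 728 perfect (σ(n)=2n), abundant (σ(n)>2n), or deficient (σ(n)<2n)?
abundant

Proper divisors of 728: sum = 1 + 2 + 4 + 7 + 8 + 13 + 14 + 26 + 28 + 52 + 56 + 91 + 104 + 182 + 364 = 952
Since 952 > 728, 728 is abundant.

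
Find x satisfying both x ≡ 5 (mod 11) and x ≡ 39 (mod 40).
159

Using Chinese Remainder Theorem:
M = 11 × 40 = 440
M1 = 40, M2 = 11
y1 = 40^(-1) mod 11 = 8
y2 = 11^(-1) mod 40 = 11
x = (5×40×8 + 39×11×11) mod 440 = 159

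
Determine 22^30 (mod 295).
199

Repeated squaring. Binary of 30 = 11110.
22^1 ≡ 22 (mod 295); 22^2 ≡ 189 (mod 295); 22^4 ≡ 26 (mod 295); 22^8 ≡ 86 (mod 295); 22^16 ≡ 21 (mod 295)
22^30 = 22^2 × 22^4 × 22^8 × 22^16 ≡ 199 (mod 295)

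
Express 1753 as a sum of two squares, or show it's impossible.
27² + 32² (a=27, b=32)

Factorization: 1753 = 1753
By Fermat: n is sum of two squares iff every prime p ≡ 3 (mod 4) appears to even power.
All primes ≡ 3 (mod 4) appear to even power.
Search a = 0, 1, 2, … for 1753 - a² a perfect square: first hit at a = 27: 1753 - 729 = 1024 = 32².
1753 = 27² + 32² = 729 + 1024 ✓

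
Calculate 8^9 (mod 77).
29

Repeated squaring. Binary of 9 = 1001.
8^1 ≡ 8 (mod 77); 8^2 ≡ 64 (mod 77); 8^4 ≡ 15 (mod 77); 8^8 ≡ 71 (mod 77)
8^9 = 8^1 × 8^8 ≡ 29 (mod 77)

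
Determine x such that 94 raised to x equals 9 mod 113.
86

Baby-step giant-step with step n = ⌈√113⌉ = 11.
Baby steps 94^j mod 113 (j:value) for j=0..10: 0:1, 1:94, 2:22, 3:34, 4:32, 5:70, 6:26, 7:71, 8:7, 9:93, 10:41.
Giant-step multiplier: 94^(-11) ≡ 94^(112-11) = 94^101 ≡ 66 (mod 113).
Giant steps γ_i = 9·66^i mod 113: γ_0=9, γ_1=29, γ_2=106, γ_3=103, γ_4=18, γ_5=58, γ_6=99, γ_7=93 (in table at j=9).
x = i·n + j = 7·11 + 9 = 86.
Check: 94^86 ≡ 9 (mod 113).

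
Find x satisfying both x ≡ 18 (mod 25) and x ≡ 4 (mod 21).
193

Using Chinese Remainder Theorem:
M = 25 × 21 = 525
M1 = 21, M2 = 25
y1 = 21^(-1) mod 25 = 6
y2 = 25^(-1) mod 21 = 16
x = (18×21×6 + 4×25×16) mod 525 = 193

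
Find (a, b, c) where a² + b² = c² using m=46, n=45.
(91, 4140, 4141)

Euclid's formula: a = m² - n², b = 2mn, c = m² + n²
m = 46, n = 45
a = 46² - 45² = 2116 - 2025 = 91
b = 2 × 46 × 45 = 4140
c = 46² + 45² = 2116 + 2025 = 4141
Verification: 91² + 4140² = 8281 + 17139600 = 17147881 = 4141² ✓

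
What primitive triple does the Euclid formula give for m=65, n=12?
(4081, 1560, 4369)

Euclid's formula: a = m² - n², b = 2mn, c = m² + n²
m = 65, n = 12
a = 65² - 12² = 4225 - 144 = 4081
b = 2 × 65 × 12 = 1560
c = 65² + 12² = 4225 + 144 = 4369
Verification: 4081² + 1560² = 16654561 + 2433600 = 19088161 = 4369² ✓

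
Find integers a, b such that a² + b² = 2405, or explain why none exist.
2² + 49² (a=2, b=49)

Factorization: 2405 = 5 × 13 × 37
By Fermat: n is sum of two squares iff every prime p ≡ 3 (mod 4) appears to even power.
All primes ≡ 3 (mod 4) appear to even power.
Search a = 0, 1, 2, … for 2405 - a² a perfect square: first hit at a = 2: 2405 - 4 = 2401 = 49².
2405 = 2² + 49² = 4 + 2401 ✓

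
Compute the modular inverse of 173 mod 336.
101

gcd(173, 336) = 1, so the inverse exists.
Extended Euclidean algorithm on (336, 173):
336 = 1 × 173 + 163  ⟹  163 = (1)·336 + (-1)·173
173 = 1 × 163 + 10  ⟹  10 = (-1)·336 + (2)·173
163 = 16 × 10 + 3  ⟹  3 = (17)·336 + (-33)·173
10 = 3 × 3 + 1  ⟹  1 = (-52)·336 + (101)·173
So (101)·173 ≡ 1 (mod 336), i.e. 173^(-1) ≡ 101 (mod 336).
Check: 173 × 101 = 17473 ≡ 1 (mod 336)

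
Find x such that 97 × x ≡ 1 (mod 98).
97

gcd(97, 98) = 1, so the inverse exists.
Extended Euclidean algorithm on (98, 97):
98 = 1 × 97 + 1  ⟹  1 = (1)·98 + (-1)·97
So (-1)·97 ≡ 1 (mod 98), i.e. 97^(-1) ≡ -1 ≡ 97 (mod 98).
Check: 97 × 97 = 9409 ≡ 1 (mod 98)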